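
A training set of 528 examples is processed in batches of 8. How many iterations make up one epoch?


Iterations per epoch = dataset_size / batch_size
= 528 / 8
= 66

66


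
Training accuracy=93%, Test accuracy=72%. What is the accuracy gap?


Gap = train_accuracy - test_accuracy
= 93 - 72
= 21%
This large gap strongly indicates overfitting.

21


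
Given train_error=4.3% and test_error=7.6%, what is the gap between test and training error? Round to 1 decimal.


Generalization gap = test_error - train_error
= 7.6 - 4.3
= 3.3%
A moderate gap.

3.3


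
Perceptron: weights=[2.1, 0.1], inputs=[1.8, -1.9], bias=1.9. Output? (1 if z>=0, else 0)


z = w . x + b
= 2.1*1.8 + 0.1*-1.9 + 1.9
= 3.78 + -0.19 + 1.9
= 3.59 + 1.9
= 5.49
Since z = 5.49 >= 0, output = 1

1


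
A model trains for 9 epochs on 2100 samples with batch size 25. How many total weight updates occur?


Iterations per epoch = 2100 / 25 = 84
Total updates = iterations_per_epoch * epochs
= 84 * 9
= 756

756


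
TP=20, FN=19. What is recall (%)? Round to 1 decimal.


Recall = TP / (TP + FN) * 100
= 20 / (20 + 19)
= 20 / 39
= 0.5128
= 51.3%

51.3


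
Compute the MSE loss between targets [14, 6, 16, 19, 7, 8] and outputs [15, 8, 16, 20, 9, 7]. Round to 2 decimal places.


Differences: [-1, -2, 0, -1, -2, 1]
Squared errors: [1, 4, 0, 1, 4, 1]
Sum of squared errors = 11
MSE = 11 / 6 = 1.83

1.83


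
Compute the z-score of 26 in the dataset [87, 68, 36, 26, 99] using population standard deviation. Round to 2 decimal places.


Mean = (87 + 68 + 36 + 26 + 99) / 5 = 63.2
Variance = sum((x_i - mean)^2) / n = 798.96
Std = sqrt(798.96) = 28.2659
Z = (x - mean) / std
= (26 - 63.2) / 28.2659
= -37.2 / 28.2659
= -1.32

-1.32


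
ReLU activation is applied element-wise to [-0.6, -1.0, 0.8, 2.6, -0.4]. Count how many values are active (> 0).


ReLU(x) = max(0, x) for each element:
ReLU(-0.6) = 0
ReLU(-1.0) = 0
ReLU(0.8) = 0.8
ReLU(2.6) = 2.6
ReLU(-0.4) = 0
Active neurons (>0): 2

2


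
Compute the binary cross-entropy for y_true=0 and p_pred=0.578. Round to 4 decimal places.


For y=0: Loss = -log(1-p)
= -log(1 - 0.578)
= -log(0.422)
= -(-0.8627)
= 0.8627

0.8627


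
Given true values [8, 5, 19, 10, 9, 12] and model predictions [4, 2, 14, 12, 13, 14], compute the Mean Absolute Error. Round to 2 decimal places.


Absolute errors: [4, 3, 5, 2, 4, 2]
Sum of absolute errors = 20
MAE = 20 / 6 = 3.33

3.33


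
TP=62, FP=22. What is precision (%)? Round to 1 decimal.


Precision = TP / (TP + FP) * 100
= 62 / (62 + 22)
= 62 / 84
= 0.7381
= 73.8%

73.8


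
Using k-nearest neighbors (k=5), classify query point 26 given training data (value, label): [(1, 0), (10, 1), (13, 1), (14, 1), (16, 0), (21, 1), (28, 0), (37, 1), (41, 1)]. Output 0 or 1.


Distances from query 26:
Point 28 (class 0): distance = 2
Point 21 (class 1): distance = 5
Point 16 (class 0): distance = 10
Point 37 (class 1): distance = 11
Point 14 (class 1): distance = 12
K=5 nearest neighbors: classes = [0, 1, 0, 1, 1]
Votes for class 1: 3 / 5
Majority vote => class 1

1


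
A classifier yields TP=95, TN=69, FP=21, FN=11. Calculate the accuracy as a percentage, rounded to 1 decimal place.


Accuracy = (TP + TN) / (TP + TN + FP + FN) * 100
= (95 + 69) / (95 + 69 + 21 + 11)
= 164 / 196
= 0.8367
= 83.7%

83.7


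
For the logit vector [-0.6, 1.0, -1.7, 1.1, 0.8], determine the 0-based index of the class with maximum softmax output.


Softmax is a monotonic transformation, so it preserves the argmax.
We need to find the index of the maximum logit.
Index 0: -0.6
Index 1: 1.0
Index 2: -1.7
Index 3: 1.1
Index 4: 0.8
Maximum logit = 1.1 at index 3

3


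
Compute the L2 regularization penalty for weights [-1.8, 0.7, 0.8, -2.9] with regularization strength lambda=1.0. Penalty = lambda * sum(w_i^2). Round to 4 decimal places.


Squaring each weight:
(-1.8)^2 = 3.24
0.7^2 = 0.49
0.8^2 = 0.64
(-2.9)^2 = 8.41
Sum of squares = 12.78
Penalty = 1.0 * 12.78 = 12.7800

12.7800


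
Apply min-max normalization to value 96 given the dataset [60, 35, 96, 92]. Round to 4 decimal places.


Min = 35, Max = 96
Range = 96 - 35 = 61
Scaled = (x - min) / (max - min)
= (96 - 35) / 61
= 61 / 61
= 1.0000

1.0000


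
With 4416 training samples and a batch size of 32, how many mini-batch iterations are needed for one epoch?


Iterations per epoch = dataset_size / batch_size
= 4416 / 32
= 138

138


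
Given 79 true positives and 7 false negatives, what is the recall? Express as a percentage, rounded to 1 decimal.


Recall = TP / (TP + FN) * 100
= 79 / (79 + 7)
= 79 / 86
= 0.9186
= 91.9%

91.9


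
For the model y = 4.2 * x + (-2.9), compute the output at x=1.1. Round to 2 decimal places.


y = 4.2 * 1.1 + (-2.9)
= 4.62 + (-2.9)
= 1.72

1.72


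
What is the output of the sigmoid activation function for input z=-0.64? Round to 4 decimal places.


sigmoid(z) = 1 / (1 + exp(-z))
exp(-(-0.64)) = exp(0.64) = 1.8965
1 + 1.8965 = 2.8965
1 / 2.8965 = 0.3452

0.3452


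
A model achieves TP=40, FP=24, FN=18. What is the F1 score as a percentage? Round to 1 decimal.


Precision = TP / (TP + FP) = 40 / 64 = 0.625
Recall = TP / (TP + FN) = 40 / 58 = 0.6897
F1 = 2 * P * R / (P + R)
= 2 * 0.625 * 0.6897 / (0.625 + 0.6897)
= 0.8621 / 1.3147
= 0.6557
As percentage: 65.6%

65.6


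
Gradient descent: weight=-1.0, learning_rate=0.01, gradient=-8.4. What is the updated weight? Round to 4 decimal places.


w_new = w_old - lr * gradient
= -1.0 - 0.01 * -8.4
= -1.0 - (-0.084)
= -0.9160

-0.9160


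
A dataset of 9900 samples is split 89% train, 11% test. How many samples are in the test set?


Train samples = 9900 * 89% = 8811
Test samples = 9900 - 8811
= 1089

1089


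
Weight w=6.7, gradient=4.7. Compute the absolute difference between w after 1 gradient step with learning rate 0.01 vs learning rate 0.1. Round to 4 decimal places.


With lr=0.01: w_new = 6.7 - 0.01 * 4.7 = 6.653
With lr=0.1: w_new = 6.7 - 0.1 * 4.7 = 6.23
Absolute difference = |6.653 - 6.23|
= 0.4230

0.4230


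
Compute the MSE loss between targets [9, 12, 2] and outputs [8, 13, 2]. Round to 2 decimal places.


Differences: [1, -1, 0]
Squared errors: [1, 1, 0]
Sum of squared errors = 2
MSE = 2 / 3 = 0.67

0.67


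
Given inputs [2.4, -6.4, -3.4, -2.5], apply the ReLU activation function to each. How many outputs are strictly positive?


ReLU(x) = max(0, x) for each element:
ReLU(2.4) = 2.4
ReLU(-6.4) = 0
ReLU(-3.4) = 0
ReLU(-2.5) = 0
Active neurons (>0): 1

1


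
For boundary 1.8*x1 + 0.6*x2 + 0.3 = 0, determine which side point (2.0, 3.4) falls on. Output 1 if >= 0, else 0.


Compute 1.8 * 2.0 + 0.6 * 3.4 + 0.3
= 3.6 + 2.04 + 0.3
= 5.94
Since 5.94 >= 0, the point is on the positive side.

1


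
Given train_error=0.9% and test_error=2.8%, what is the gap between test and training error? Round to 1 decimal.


Generalization gap = test_error - train_error
= 2.8 - 0.9
= 1.9%
A small gap suggests good generalization.

1.9


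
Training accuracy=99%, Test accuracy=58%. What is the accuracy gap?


Gap = train_accuracy - test_accuracy
= 99 - 58
= 41%
This large gap strongly indicates overfitting.

41


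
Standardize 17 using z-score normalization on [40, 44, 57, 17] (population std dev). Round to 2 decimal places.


Mean = (40 + 44 + 57 + 17) / 4 = 39.5
Variance = sum((x_i - mean)^2) / n = 208.25
Std = sqrt(208.25) = 14.4309
Z = (x - mean) / std
= (17 - 39.5) / 14.4309
= -22.5 / 14.4309
= -1.56

-1.56


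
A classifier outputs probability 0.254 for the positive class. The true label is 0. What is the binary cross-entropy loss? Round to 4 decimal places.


For y=0: Loss = -log(1-p)
= -log(1 - 0.254)
= -log(0.746)
= -(-0.293)
= 0.2930

0.2930


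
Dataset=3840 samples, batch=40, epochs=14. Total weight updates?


Iterations per epoch = 3840 / 40 = 96
Total updates = iterations_per_epoch * epochs
= 96 * 14
= 1344

1344


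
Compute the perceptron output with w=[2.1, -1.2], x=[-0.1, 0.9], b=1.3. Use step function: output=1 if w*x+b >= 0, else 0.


z = w . x + b
= 2.1*-0.1 + -1.2*0.9 + 1.3
= -0.21 + -1.08 + 1.3
= -1.29 + 1.3
= 0.01
Since z = 0.01 >= 0, output = 1

1


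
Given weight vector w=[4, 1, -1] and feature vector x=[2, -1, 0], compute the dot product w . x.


Element-wise products:
4 * 2 = 8
1 * -1 = -1
-1 * 0 = 0
Sum = 8 + -1 + 0
= 7

7


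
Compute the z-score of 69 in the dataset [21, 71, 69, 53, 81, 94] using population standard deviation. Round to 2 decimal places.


Mean = (21 + 71 + 69 + 53 + 81 + 94) / 6 = 64.8333
Variance = sum((x_i - mean)^2) / n = 538.1389
Std = sqrt(538.1389) = 23.1978
Z = (x - mean) / std
= (69 - 64.8333) / 23.1978
= 4.1667 / 23.1978
= 0.18

0.18


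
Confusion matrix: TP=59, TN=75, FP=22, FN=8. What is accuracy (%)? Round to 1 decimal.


Accuracy = (TP + TN) / (TP + TN + FP + FN) * 100
= (59 + 75) / (59 + 75 + 22 + 8)
= 134 / 164
= 0.8171
= 81.7%

81.7


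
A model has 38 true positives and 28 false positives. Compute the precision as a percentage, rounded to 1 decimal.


Precision = TP / (TP + FP) * 100
= 38 / (38 + 28)
= 38 / 66
= 0.5758
= 57.6%

57.6


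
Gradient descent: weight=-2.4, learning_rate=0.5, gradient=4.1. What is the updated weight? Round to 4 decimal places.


w_new = w_old - lr * gradient
= -2.4 - 0.5 * 4.1
= -2.4 - (2.05)
= -4.4500

-4.4500


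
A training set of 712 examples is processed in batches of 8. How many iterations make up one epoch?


Iterations per epoch = dataset_size / batch_size
= 712 / 8
= 89

89


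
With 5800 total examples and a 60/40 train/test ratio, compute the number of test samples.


Train samples = 5800 * 60% = 3480
Test samples = 5800 - 3480
= 2320

2320


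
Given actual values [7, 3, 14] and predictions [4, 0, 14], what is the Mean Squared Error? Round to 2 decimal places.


Differences: [3, 3, 0]
Squared errors: [9, 9, 0]
Sum of squared errors = 18
MSE = 18 / 3 = 6.00

6.00


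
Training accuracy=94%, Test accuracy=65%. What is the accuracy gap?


Gap = train_accuracy - test_accuracy
= 94 - 65
= 29%
This large gap strongly indicates overfitting.

29


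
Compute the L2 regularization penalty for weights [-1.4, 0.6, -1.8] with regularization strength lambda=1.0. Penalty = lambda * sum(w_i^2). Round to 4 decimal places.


Squaring each weight:
(-1.4)^2 = 1.96
0.6^2 = 0.36
(-1.8)^2 = 3.24
Sum of squares = 5.56
Penalty = 1.0 * 5.56 = 5.5600

5.5600


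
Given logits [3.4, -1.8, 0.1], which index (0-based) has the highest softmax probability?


Softmax is a monotonic transformation, so it preserves the argmax.
We need to find the index of the maximum logit.
Index 0: 3.4
Index 1: -1.8
Index 2: 0.1
Maximum logit = 3.4 at index 0

0


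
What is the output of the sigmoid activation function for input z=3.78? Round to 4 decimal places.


sigmoid(z) = 1 / (1 + exp(-z))
exp(-(3.78)) = exp(-3.78) = 0.0228
1 + 0.0228 = 1.0228
1 / 1.0228 = 0.9777

0.9777


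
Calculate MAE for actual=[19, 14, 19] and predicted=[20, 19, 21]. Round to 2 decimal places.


Absolute errors: [1, 5, 2]
Sum of absolute errors = 8
MAE = 8 / 3 = 2.67

2.67


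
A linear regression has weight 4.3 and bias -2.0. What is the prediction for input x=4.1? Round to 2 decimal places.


y = 4.3 * 4.1 + (-2.0)
= 17.63 + (-2.0)
= 15.63

15.63


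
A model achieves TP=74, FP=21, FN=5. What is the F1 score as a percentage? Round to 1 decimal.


Precision = TP / (TP + FP) = 74 / 95 = 0.7789
Recall = TP / (TP + FN) = 74 / 79 = 0.9367
F1 = 2 * P * R / (P + R)
= 2 * 0.7789 * 0.9367 / (0.7789 + 0.9367)
= 1.4593 / 1.7157
= 0.8506
As percentage: 85.1%

85.1


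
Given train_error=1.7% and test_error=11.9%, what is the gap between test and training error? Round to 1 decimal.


Generalization gap = test_error - train_error
= 11.9 - 1.7
= 10.2%
A large gap suggests overfitting.

10.2


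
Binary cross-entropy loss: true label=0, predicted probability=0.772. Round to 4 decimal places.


For y=0: Loss = -log(1-p)
= -log(1 - 0.772)
= -log(0.228)
= -(-1.4784)
= 1.4784

1.4784


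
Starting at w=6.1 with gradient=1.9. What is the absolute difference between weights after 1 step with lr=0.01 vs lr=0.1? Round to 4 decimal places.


With lr=0.01: w_new = 6.1 - 0.01 * 1.9 = 6.081
With lr=0.1: w_new = 6.1 - 0.1 * 1.9 = 5.91
Absolute difference = |6.081 - 5.91|
= 0.1710

0.1710


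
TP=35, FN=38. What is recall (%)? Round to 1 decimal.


Recall = TP / (TP + FN) * 100
= 35 / (35 + 38)
= 35 / 73
= 0.4795
= 47.9%

47.9


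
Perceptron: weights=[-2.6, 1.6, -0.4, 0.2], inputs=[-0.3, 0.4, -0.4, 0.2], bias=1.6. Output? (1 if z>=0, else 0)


z = w . x + b
= -2.6*-0.3 + 1.6*0.4 + -0.4*-0.4 + 0.2*0.2 + 1.6
= 0.78 + 0.64 + 0.16 + 0.04 + 1.6
= 1.62 + 1.6
= 3.22
Since z = 3.22 >= 0, output = 1

1


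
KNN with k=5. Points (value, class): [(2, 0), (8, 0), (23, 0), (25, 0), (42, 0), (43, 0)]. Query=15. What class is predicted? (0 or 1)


Distances from query 15:
Point 8 (class 0): distance = 7
Point 23 (class 0): distance = 8
Point 25 (class 0): distance = 10
Point 2 (class 0): distance = 13
Point 42 (class 0): distance = 27
K=5 nearest neighbors: classes = [0, 0, 0, 0, 0]
Votes for class 1: 0 / 5
Majority vote => class 0

0


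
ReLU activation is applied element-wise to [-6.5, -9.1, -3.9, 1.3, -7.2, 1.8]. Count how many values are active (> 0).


ReLU(x) = max(0, x) for each element:
ReLU(-6.5) = 0
ReLU(-9.1) = 0
ReLU(-3.9) = 0
ReLU(1.3) = 1.3
ReLU(-7.2) = 0
ReLU(1.8) = 1.8
Active neurons (>0): 2

2


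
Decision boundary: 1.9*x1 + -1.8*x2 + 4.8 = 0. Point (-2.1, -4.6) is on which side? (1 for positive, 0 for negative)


Compute 1.9 * -2.1 + -1.8 * -4.6 + 4.8
= -3.99 + 8.28 + 4.8
= 9.09
Since 9.09 >= 0, the point is on the positive side.

1


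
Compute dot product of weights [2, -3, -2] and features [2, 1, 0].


Element-wise products:
2 * 2 = 4
-3 * 1 = -3
-2 * 0 = 0
Sum = 4 + -3 + 0
= 1

1


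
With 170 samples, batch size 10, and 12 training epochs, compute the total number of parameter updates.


Iterations per epoch = 170 / 10 = 17
Total updates = iterations_per_epoch * epochs
= 17 * 12
= 204

204


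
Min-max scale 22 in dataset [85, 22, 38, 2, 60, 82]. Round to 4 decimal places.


Min = 2, Max = 85
Range = 85 - 2 = 83
Scaled = (x - min) / (max - min)
= (22 - 2) / 83
= 20 / 83
= 0.2410

0.2410


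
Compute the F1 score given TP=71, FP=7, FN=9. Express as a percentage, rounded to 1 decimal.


Precision = TP / (TP + FP) = 71 / 78 = 0.9103
Recall = TP / (TP + FN) = 71 / 80 = 0.8875
F1 = 2 * P * R / (P + R)
= 2 * 0.9103 * 0.8875 / (0.9103 + 0.8875)
= 1.6157 / 1.7978
= 0.8987
As percentage: 89.9%

89.9


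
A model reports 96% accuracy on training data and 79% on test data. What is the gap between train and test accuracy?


Gap = train_accuracy - test_accuracy
= 96 - 79
= 17%
This gap suggests the model is overfitting.

17


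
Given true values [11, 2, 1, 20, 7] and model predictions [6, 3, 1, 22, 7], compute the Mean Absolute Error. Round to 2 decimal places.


Absolute errors: [5, 1, 0, 2, 0]
Sum of absolute errors = 8
MAE = 8 / 5 = 1.60

1.60


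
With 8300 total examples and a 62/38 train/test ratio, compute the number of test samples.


Train samples = 8300 * 62% = 5146
Test samples = 8300 - 5146
= 3154

3154


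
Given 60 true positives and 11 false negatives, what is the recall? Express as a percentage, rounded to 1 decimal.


Recall = TP / (TP + FN) * 100
= 60 / (60 + 11)
= 60 / 71
= 0.8451
= 84.5%

84.5


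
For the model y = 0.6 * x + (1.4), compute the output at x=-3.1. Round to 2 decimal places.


y = 0.6 * -3.1 + (1.4)
= -1.86 + (1.4)
= -0.46

-0.46


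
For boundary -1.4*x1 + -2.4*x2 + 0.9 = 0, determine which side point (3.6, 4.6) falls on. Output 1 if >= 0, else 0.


Compute -1.4 * 3.6 + -2.4 * 4.6 + 0.9
= -5.04 + -11.04 + 0.9
= -15.18
Since -15.18 < 0, the point is on the negative side.

0


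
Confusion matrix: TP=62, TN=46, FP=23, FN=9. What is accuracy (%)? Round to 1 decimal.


Accuracy = (TP + TN) / (TP + TN + FP + FN) * 100
= (62 + 46) / (62 + 46 + 23 + 9)
= 108 / 140
= 0.7714
= 77.1%

77.1


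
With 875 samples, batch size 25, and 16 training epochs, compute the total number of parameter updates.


Iterations per epoch = 875 / 25 = 35
Total updates = iterations_per_epoch * epochs
= 35 * 16
= 560

560


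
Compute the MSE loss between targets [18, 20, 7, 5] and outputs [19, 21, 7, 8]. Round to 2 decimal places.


Differences: [-1, -1, 0, -3]
Squared errors: [1, 1, 0, 9]
Sum of squared errors = 11
MSE = 11 / 4 = 2.75

2.75


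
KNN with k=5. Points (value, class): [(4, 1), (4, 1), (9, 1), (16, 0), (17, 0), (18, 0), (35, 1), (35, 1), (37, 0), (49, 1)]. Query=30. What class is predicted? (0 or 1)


Distances from query 30:
Point 35 (class 1): distance = 5
Point 35 (class 1): distance = 5
Point 37 (class 0): distance = 7
Point 18 (class 0): distance = 12
Point 17 (class 0): distance = 13
K=5 nearest neighbors: classes = [1, 1, 0, 0, 0]
Votes for class 1: 2 / 5
Majority vote => class 0

0


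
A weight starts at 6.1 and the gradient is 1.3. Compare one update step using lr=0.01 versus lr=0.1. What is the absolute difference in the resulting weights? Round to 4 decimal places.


With lr=0.01: w_new = 6.1 - 0.01 * 1.3 = 6.087
With lr=0.1: w_new = 6.1 - 0.1 * 1.3 = 5.97
Absolute difference = |6.087 - 5.97|
= 0.1170

0.1170


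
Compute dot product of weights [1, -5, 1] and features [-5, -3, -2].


Element-wise products:
1 * -5 = -5
-5 * -3 = 15
1 * -2 = -2
Sum = -5 + 15 + -2
= 8

8


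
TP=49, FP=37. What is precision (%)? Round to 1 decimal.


Precision = TP / (TP + FP) * 100
= 49 / (49 + 37)
= 49 / 86
= 0.5698
= 57.0%

57.0


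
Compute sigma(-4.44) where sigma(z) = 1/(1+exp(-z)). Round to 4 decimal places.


sigmoid(z) = 1 / (1 + exp(-z))
exp(-(-4.44)) = exp(4.44) = 84.7749
1 + 84.7749 = 85.7749
1 / 85.7749 = 0.0117

0.0117


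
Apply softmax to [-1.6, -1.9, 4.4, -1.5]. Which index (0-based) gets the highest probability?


Softmax is a monotonic transformation, so it preserves the argmax.
We need to find the index of the maximum logit.
Index 0: -1.6
Index 1: -1.9
Index 2: 4.4
Index 3: -1.5
Maximum logit = 4.4 at index 2

2


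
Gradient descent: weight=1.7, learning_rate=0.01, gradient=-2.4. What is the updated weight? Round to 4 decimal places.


w_new = w_old - lr * gradient
= 1.7 - 0.01 * -2.4
= 1.7 - (-0.024)
= 1.7240

1.7240


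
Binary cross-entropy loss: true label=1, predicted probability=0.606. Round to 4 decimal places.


For y=1: Loss = -log(p)
= -log(0.606)
= -(-0.5009)
= 0.5009

0.5009


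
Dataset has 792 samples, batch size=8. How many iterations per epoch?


Iterations per epoch = dataset_size / batch_size
= 792 / 8
= 99

99


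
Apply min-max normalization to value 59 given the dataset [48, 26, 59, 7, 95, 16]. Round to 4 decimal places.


Min = 7, Max = 95
Range = 95 - 7 = 88
Scaled = (x - min) / (max - min)
= (59 - 7) / 88
= 52 / 88
= 0.5909

0.5909


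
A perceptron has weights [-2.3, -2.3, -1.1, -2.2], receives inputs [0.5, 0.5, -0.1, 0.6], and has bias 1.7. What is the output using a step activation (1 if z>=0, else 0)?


z = w . x + b
= -2.3*0.5 + -2.3*0.5 + -1.1*-0.1 + -2.2*0.6 + 1.7
= -1.15 + -1.15 + 0.11 + -1.32 + 1.7
= -3.51 + 1.7
= -1.81
Since z = -1.81 < 0, output = 0

0


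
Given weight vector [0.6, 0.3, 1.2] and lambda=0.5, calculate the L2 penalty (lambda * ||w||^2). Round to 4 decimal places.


Squaring each weight:
0.6^2 = 0.36
0.3^2 = 0.09
1.2^2 = 1.44
Sum of squares = 1.89
Penalty = 0.5 * 1.89 = 0.9450

0.9450


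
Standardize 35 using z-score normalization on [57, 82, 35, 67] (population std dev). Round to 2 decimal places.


Mean = (57 + 82 + 35 + 67) / 4 = 60.25
Variance = sum((x_i - mean)^2) / n = 291.6875
Std = sqrt(291.6875) = 17.0789
Z = (x - mean) / std
= (35 - 60.25) / 17.0789
= -25.25 / 17.0789
= -1.48

-1.48


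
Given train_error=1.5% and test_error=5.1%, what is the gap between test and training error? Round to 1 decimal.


Generalization gap = test_error - train_error
= 5.1 - 1.5
= 3.6%
A moderate gap.

3.6


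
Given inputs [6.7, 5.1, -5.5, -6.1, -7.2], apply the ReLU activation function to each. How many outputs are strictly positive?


ReLU(x) = max(0, x) for each element:
ReLU(6.7) = 6.7
ReLU(5.1) = 5.1
ReLU(-5.5) = 0
ReLU(-6.1) = 0
ReLU(-7.2) = 0
Active neurons (>0): 2

2


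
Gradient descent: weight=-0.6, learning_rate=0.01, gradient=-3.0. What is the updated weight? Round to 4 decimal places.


w_new = w_old - lr * gradient
= -0.6 - 0.01 * -3.0
= -0.6 - (-0.03)
= -0.5700

-0.5700


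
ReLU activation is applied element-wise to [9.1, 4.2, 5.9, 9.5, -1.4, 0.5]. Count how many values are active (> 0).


ReLU(x) = max(0, x) for each element:
ReLU(9.1) = 9.1
ReLU(4.2) = 4.2
ReLU(5.9) = 5.9
ReLU(9.5) = 9.5
ReLU(-1.4) = 0
ReLU(0.5) = 0.5
Active neurons (>0): 5

5


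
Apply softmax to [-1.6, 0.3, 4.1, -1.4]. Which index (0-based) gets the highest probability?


Softmax is a monotonic transformation, so it preserves the argmax.
We need to find the index of the maximum logit.
Index 0: -1.6
Index 1: 0.3
Index 2: 4.1
Index 3: -1.4
Maximum logit = 4.1 at index 2

2


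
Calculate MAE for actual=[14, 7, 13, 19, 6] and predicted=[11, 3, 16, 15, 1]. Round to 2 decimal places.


Absolute errors: [3, 4, 3, 4, 5]
Sum of absolute errors = 19
MAE = 19 / 5 = 3.80

3.80


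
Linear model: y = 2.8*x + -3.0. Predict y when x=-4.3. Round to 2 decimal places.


y = 2.8 * -4.3 + (-3.0)
= -12.04 + (-3.0)
= -15.04

-15.04


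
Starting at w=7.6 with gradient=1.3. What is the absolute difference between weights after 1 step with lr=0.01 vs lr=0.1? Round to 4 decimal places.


With lr=0.01: w_new = 7.6 - 0.01 * 1.3 = 7.587
With lr=0.1: w_new = 7.6 - 0.1 * 1.3 = 7.47
Absolute difference = |7.587 - 7.47|
= 0.1170

0.1170


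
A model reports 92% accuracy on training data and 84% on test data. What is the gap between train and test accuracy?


Gap = train_accuracy - test_accuracy
= 92 - 84
= 8%
This moderate gap may indicate mild overfitting.

8


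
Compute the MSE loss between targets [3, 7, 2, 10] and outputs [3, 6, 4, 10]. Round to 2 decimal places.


Differences: [0, 1, -2, 0]
Squared errors: [0, 1, 4, 0]
Sum of squared errors = 5
MSE = 5 / 4 = 1.25

1.25


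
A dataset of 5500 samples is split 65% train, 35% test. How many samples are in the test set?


Train samples = 5500 * 65% = 3575
Test samples = 5500 - 3575
= 1925

1925


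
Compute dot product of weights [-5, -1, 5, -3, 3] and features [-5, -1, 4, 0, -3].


Element-wise products:
-5 * -5 = 25
-1 * -1 = 1
5 * 4 = 20
-3 * 0 = 0
3 * -3 = -9
Sum = 25 + 1 + 20 + 0 + -9
= 37

37


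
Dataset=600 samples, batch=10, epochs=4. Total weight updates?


Iterations per epoch = 600 / 10 = 60
Total updates = iterations_per_epoch * epochs
= 60 * 4
= 240

240


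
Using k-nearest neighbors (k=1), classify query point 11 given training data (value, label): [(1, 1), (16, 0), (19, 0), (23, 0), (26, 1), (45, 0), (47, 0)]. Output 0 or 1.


Distances from query 11:
Point 16 (class 0): distance = 5
K=1 nearest neighbors: classes = [0]
Votes for class 1: 0 / 1
Majority vote => class 0

0


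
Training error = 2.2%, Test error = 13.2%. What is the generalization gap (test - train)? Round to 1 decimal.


Generalization gap = test_error - train_error
= 13.2 - 2.2
= 11.0%
A large gap suggests overfitting.

11.0


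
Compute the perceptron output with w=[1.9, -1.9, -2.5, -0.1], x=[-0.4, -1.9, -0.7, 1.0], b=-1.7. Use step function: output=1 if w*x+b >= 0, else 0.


z = w . x + b
= 1.9*-0.4 + -1.9*-1.9 + -2.5*-0.7 + -0.1*1.0 + -1.7
= -0.76 + 3.61 + 1.75 + -0.1 + -1.7
= 4.5 + -1.7
= 2.8
Since z = 2.8 >= 0, output = 1

1


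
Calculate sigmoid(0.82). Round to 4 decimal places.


sigmoid(z) = 1 / (1 + exp(-z))
exp(-(0.82)) = exp(-0.82) = 0.4404
1 + 0.4404 = 1.4404
1 / 1.4404 = 0.6942

0.6942


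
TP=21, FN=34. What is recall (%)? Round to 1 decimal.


Recall = TP / (TP + FN) * 100
= 21 / (21 + 34)
= 21 / 55
= 0.3818
= 38.2%

38.2


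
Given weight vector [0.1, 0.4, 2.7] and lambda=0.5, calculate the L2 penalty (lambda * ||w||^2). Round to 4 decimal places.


Squaring each weight:
0.1^2 = 0.01
0.4^2 = 0.16
2.7^2 = 7.29
Sum of squares = 7.46
Penalty = 0.5 * 7.46 = 3.7300

3.7300


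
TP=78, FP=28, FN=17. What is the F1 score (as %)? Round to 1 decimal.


Precision = TP / (TP + FP) = 78 / 106 = 0.7358
Recall = TP / (TP + FN) = 78 / 95 = 0.8211
F1 = 2 * P * R / (P + R)
= 2 * 0.7358 * 0.8211 / (0.7358 + 0.8211)
= 1.2083 / 1.5569
= 0.7761
As percentage: 77.6%

77.6


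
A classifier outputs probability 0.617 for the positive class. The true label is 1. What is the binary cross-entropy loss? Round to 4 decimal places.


For y=1: Loss = -log(p)
= -log(0.617)
= -(-0.4829)
= 0.4829

0.4829


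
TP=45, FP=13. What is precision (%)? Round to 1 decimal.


Precision = TP / (TP + FP) * 100
= 45 / (45 + 13)
= 45 / 58
= 0.7759
= 77.6%

77.6


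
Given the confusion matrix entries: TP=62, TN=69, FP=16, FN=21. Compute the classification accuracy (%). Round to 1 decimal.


Accuracy = (TP + TN) / (TP + TN + FP + FN) * 100
= (62 + 69) / (62 + 69 + 16 + 21)
= 131 / 168
= 0.7798
= 78.0%

78.0


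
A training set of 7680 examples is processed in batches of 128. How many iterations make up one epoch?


Iterations per epoch = dataset_size / batch_size
= 7680 / 128
= 60

60


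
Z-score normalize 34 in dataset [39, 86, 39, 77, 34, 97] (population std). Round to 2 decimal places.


Mean = (39 + 86 + 39 + 77 + 34 + 97) / 6 = 62.0
Variance = sum((x_i - mean)^2) / n = 644.6667
Std = sqrt(644.6667) = 25.3903
Z = (x - mean) / std
= (34 - 62.0) / 25.3903
= -28.0 / 25.3903
= -1.10

-1.10


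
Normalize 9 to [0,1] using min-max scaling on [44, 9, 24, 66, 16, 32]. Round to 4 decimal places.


Min = 9, Max = 66
Range = 66 - 9 = 57
Scaled = (x - min) / (max - min)
= (9 - 9) / 57
= 0 / 57
= 0.0000

0.0000


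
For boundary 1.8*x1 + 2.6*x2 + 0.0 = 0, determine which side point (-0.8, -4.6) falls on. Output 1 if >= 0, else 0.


Compute 1.8 * -0.8 + 2.6 * -4.6 + 0.0
= -1.44 + -11.96 + 0.0
= -13.4
Since -13.4 < 0, the point is on the negative side.

0


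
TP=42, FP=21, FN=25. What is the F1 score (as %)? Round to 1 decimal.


Precision = TP / (TP + FP) = 42 / 63 = 0.6667
Recall = TP / (TP + FN) = 42 / 67 = 0.6269
F1 = 2 * P * R / (P + R)
= 2 * 0.6667 * 0.6269 / (0.6667 + 0.6269)
= 0.8358 / 1.2935
= 0.6462
As percentage: 64.6%

64.6


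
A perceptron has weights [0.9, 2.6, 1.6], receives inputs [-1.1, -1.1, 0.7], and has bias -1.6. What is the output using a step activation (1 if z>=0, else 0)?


z = w . x + b
= 0.9*-1.1 + 2.6*-1.1 + 1.6*0.7 + -1.6
= -0.99 + -2.86 + 1.12 + -1.6
= -2.73 + -1.6
= -4.33
Since z = -4.33 < 0, output = 0

0


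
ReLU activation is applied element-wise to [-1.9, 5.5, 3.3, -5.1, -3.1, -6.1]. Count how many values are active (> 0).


ReLU(x) = max(0, x) for each element:
ReLU(-1.9) = 0
ReLU(5.5) = 5.5
ReLU(3.3) = 3.3
ReLU(-5.1) = 0
ReLU(-3.1) = 0
ReLU(-6.1) = 0
Active neurons (>0): 2

2


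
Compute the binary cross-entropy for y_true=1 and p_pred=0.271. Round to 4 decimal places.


For y=1: Loss = -log(p)
= -log(0.271)
= -(-1.3056)
= 1.3056

1.3056


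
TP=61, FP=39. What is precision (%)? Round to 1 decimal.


Precision = TP / (TP + FP) * 100
= 61 / (61 + 39)
= 61 / 100
= 0.61
= 61.0%

61.0


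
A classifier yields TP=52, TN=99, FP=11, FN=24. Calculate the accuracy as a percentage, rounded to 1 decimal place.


Accuracy = (TP + TN) / (TP + TN + FP + FN) * 100
= (52 + 99) / (52 + 99 + 11 + 24)
= 151 / 186
= 0.8118
= 81.2%

81.2


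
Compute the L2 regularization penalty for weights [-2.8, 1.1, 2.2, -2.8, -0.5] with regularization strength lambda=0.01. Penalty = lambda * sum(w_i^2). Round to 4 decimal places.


Squaring each weight:
(-2.8)^2 = 7.84
1.1^2 = 1.21
2.2^2 = 4.84
(-2.8)^2 = 7.84
(-0.5)^2 = 0.25
Sum of squares = 21.98
Penalty = 0.01 * 21.98 = 0.2198

0.2198


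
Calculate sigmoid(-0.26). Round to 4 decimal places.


sigmoid(z) = 1 / (1 + exp(-z))
exp(-(-0.26)) = exp(0.26) = 1.2969
1 + 1.2969 = 2.2969
1 / 2.2969 = 0.4354

0.4354


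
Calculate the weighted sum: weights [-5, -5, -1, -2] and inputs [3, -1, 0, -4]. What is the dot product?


Element-wise products:
-5 * 3 = -15
-5 * -1 = 5
-1 * 0 = 0
-2 * -4 = 8
Sum = -15 + 5 + 0 + 8
= -2

-2


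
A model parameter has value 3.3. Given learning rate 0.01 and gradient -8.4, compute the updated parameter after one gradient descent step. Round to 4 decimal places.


w_new = w_old - lr * gradient
= 3.3 - 0.01 * -8.4
= 3.3 - (-0.084)
= 3.3840

3.3840


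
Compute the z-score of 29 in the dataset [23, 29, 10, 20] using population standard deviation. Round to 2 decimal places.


Mean = (23 + 29 + 10 + 20) / 4 = 20.5
Variance = sum((x_i - mean)^2) / n = 47.25
Std = sqrt(47.25) = 6.8739
Z = (x - mean) / std
= (29 - 20.5) / 6.8739
= 8.5 / 6.8739
= 1.24

1.24


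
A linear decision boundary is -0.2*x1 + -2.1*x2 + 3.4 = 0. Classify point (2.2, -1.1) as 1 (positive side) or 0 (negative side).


Compute -0.2 * 2.2 + -2.1 * -1.1 + 3.4
= -0.44 + 2.31 + 3.4
= 5.27
Since 5.27 >= 0, the point is on the positive side.

1


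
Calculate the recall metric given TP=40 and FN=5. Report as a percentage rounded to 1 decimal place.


Recall = TP / (TP + FN) * 100
= 40 / (40 + 5)
= 40 / 45
= 0.8889
= 88.9%

88.9


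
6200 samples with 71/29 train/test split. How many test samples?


Train samples = 6200 * 71% = 4402
Test samples = 6200 - 4402
= 1798

1798


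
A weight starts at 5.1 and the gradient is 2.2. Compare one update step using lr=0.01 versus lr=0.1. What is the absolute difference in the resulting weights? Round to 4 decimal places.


With lr=0.01: w_new = 5.1 - 0.01 * 2.2 = 5.078
With lr=0.1: w_new = 5.1 - 0.1 * 2.2 = 4.88
Absolute difference = |5.078 - 4.88|
= 0.1980

0.1980


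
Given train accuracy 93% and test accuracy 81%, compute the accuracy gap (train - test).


Gap = train_accuracy - test_accuracy
= 93 - 81
= 12%
This gap suggests the model is overfitting.

12


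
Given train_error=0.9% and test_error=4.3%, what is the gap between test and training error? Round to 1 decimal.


Generalization gap = test_error - train_error
= 4.3 - 0.9
= 3.4%
A moderate gap.

3.4


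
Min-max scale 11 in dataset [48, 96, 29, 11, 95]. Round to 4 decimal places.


Min = 11, Max = 96
Range = 96 - 11 = 85
Scaled = (x - min) / (max - min)
= (11 - 11) / 85
= 0 / 85
= 0.0000

0.0000


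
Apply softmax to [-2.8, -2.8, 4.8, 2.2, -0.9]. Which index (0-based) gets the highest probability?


Softmax is a monotonic transformation, so it preserves the argmax.
We need to find the index of the maximum logit.
Index 0: -2.8
Index 1: -2.8
Index 2: 4.8
Index 3: 2.2
Index 4: -0.9
Maximum logit = 4.8 at index 2

2


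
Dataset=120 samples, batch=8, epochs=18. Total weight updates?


Iterations per epoch = 120 / 8 = 15
Total updates = iterations_per_epoch * epochs
= 15 * 18
= 270

270


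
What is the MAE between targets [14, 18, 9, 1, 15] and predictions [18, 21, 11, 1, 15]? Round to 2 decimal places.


Absolute errors: [4, 3, 2, 0, 0]
Sum of absolute errors = 9
MAE = 9 / 5 = 1.80

1.80


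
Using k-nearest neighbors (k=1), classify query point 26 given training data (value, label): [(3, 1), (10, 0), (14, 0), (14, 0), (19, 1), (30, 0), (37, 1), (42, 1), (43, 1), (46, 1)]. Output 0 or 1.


Distances from query 26:
Point 30 (class 0): distance = 4
K=1 nearest neighbors: classes = [0]
Votes for class 1: 0 / 1
Majority vote => class 0

0


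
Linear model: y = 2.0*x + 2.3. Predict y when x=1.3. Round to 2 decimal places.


y = 2.0 * 1.3 + (2.3)
= 2.6 + (2.3)
= 4.90

4.90


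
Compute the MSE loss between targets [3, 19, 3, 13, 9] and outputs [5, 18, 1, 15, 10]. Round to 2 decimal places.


Differences: [-2, 1, 2, -2, -1]
Squared errors: [4, 1, 4, 4, 1]
Sum of squared errors = 14
MSE = 14 / 5 = 2.80

2.80


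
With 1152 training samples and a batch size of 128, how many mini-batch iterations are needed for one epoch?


Iterations per epoch = dataset_size / batch_size
= 1152 / 128
= 9

9


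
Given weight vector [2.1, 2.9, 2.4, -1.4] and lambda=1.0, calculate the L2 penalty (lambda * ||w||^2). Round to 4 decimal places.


Squaring each weight:
2.1^2 = 4.41
2.9^2 = 8.41
2.4^2 = 5.76
(-1.4)^2 = 1.96
Sum of squares = 20.54
Penalty = 1.0 * 20.54 = 20.5400

20.5400


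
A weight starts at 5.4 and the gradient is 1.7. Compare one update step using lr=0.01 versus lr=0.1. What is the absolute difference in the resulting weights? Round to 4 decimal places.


With lr=0.01: w_new = 5.4 - 0.01 * 1.7 = 5.383
With lr=0.1: w_new = 5.4 - 0.1 * 1.7 = 5.23
Absolute difference = |5.383 - 5.23|
= 0.1530

0.1530


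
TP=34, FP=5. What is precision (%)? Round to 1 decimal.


Precision = TP / (TP + FP) * 100
= 34 / (34 + 5)
= 34 / 39
= 0.8718
= 87.2%

87.2


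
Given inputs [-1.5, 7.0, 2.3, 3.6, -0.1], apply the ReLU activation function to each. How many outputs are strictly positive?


ReLU(x) = max(0, x) for each element:
ReLU(-1.5) = 0
ReLU(7.0) = 7.0
ReLU(2.3) = 2.3
ReLU(3.6) = 3.6
ReLU(-0.1) = 0
Active neurons (>0): 3

3


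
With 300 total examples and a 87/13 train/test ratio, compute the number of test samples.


Train samples = 300 * 87% = 261
Test samples = 300 - 261
= 39

39


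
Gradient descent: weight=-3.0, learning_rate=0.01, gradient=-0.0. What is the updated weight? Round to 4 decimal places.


w_new = w_old - lr * gradient
= -3.0 - 0.01 * -0.0
= -3.0 - (-0.0)
= -3.0000

-3.0000


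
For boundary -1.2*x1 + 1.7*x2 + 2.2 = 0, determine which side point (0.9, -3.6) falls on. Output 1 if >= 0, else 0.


Compute -1.2 * 0.9 + 1.7 * -3.6 + 2.2
= -1.08 + -6.12 + 2.2
= -5.0
Since -5.0 < 0, the point is on the negative side.

0


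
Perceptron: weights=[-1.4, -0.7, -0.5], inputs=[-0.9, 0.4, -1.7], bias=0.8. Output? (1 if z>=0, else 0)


z = w . x + b
= -1.4*-0.9 + -0.7*0.4 + -0.5*-1.7 + 0.8
= 1.26 + -0.28 + 0.85 + 0.8
= 1.83 + 0.8
= 2.63
Since z = 2.63 >= 0, output = 1

1


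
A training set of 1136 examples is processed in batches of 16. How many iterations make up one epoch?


Iterations per epoch = dataset_size / batch_size
= 1136 / 16
= 71

71


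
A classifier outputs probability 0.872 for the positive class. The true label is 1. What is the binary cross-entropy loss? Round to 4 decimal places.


For y=1: Loss = -log(p)
= -log(0.872)
= -(-0.137)
= 0.1370

0.1370


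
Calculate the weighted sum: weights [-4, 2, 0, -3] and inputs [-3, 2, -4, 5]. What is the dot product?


Element-wise products:
-4 * -3 = 12
2 * 2 = 4
0 * -4 = 0
-3 * 5 = -15
Sum = 12 + 4 + 0 + -15
= 1

1


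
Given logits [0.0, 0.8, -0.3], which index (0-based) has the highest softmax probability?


Softmax is a monotonic transformation, so it preserves the argmax.
We need to find the index of the maximum logit.
Index 0: 0.0
Index 1: 0.8
Index 2: -0.3
Maximum logit = 0.8 at index 1

1


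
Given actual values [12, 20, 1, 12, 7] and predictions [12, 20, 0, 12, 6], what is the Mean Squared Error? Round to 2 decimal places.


Differences: [0, 0, 1, 0, 1]
Squared errors: [0, 0, 1, 0, 1]
Sum of squared errors = 2
MSE = 2 / 5 = 0.40

0.40


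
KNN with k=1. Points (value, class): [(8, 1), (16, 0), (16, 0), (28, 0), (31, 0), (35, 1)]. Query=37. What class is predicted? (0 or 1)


Distances from query 37:
Point 35 (class 1): distance = 2
K=1 nearest neighbors: classes = [1]
Votes for class 1: 1 / 1
Majority vote => class 1

1


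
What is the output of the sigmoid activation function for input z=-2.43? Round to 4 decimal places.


sigmoid(z) = 1 / (1 + exp(-z))
exp(-(-2.43)) = exp(2.43) = 11.3589
1 + 11.3589 = 12.3589
1 / 12.3589 = 0.0809

0.0809


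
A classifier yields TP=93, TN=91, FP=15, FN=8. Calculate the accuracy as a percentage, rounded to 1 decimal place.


Accuracy = (TP + TN) / (TP + TN + FP + FN) * 100
= (93 + 91) / (93 + 91 + 15 + 8)
= 184 / 207
= 0.8889
= 88.9%

88.9


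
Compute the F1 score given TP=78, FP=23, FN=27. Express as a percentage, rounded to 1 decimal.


Precision = TP / (TP + FP) = 78 / 101 = 0.7723
Recall = TP / (TP + FN) = 78 / 105 = 0.7429
F1 = 2 * P * R / (P + R)
= 2 * 0.7723 * 0.7429 / (0.7723 + 0.7429)
= 1.1474 / 1.5151
= 0.7573
As percentage: 75.7%

75.7


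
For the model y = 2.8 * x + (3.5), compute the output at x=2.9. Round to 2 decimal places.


y = 2.8 * 2.9 + (3.5)
= 8.12 + (3.5)
= 11.62

11.62


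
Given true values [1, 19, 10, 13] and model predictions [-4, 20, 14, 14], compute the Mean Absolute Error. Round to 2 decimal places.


Absolute errors: [5, 1, 4, 1]
Sum of absolute errors = 11
MAE = 11 / 4 = 2.75

2.75


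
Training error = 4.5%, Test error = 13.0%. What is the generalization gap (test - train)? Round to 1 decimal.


Generalization gap = test_error - train_error
= 13.0 - 4.5
= 8.5%
A moderate gap.

8.5


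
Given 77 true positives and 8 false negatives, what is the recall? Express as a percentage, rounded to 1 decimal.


Recall = TP / (TP + FN) * 100
= 77 / (77 + 8)
= 77 / 85
= 0.9059
= 90.6%

90.6


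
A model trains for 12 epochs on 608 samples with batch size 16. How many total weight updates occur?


Iterations per epoch = 608 / 16 = 38
Total updates = iterations_per_epoch * epochs
= 38 * 12
= 456

456


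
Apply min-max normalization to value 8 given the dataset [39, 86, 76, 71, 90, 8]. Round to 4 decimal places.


Min = 8, Max = 90
Range = 90 - 8 = 82
Scaled = (x - min) / (max - min)
= (8 - 8) / 82
= 0 / 82
= 0.0000

0.0000


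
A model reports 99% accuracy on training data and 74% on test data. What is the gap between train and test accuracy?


Gap = train_accuracy - test_accuracy
= 99 - 74
= 25%
This large gap strongly indicates overfitting.

25


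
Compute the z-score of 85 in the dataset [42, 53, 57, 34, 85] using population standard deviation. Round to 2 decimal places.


Mean = (42 + 53 + 57 + 34 + 85) / 5 = 54.2
Variance = sum((x_i - mean)^2) / n = 302.96
Std = sqrt(302.96) = 17.4057
Z = (x - mean) / std
= (85 - 54.2) / 17.4057
= 30.8 / 17.4057
= 1.77

1.77


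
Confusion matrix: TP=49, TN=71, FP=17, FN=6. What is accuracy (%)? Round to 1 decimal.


Accuracy = (TP + TN) / (TP + TN + FP + FN) * 100
= (49 + 71) / (49 + 71 + 17 + 6)
= 120 / 143
= 0.8392
= 83.9%

83.9


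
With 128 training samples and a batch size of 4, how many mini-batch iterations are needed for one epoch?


Iterations per epoch = dataset_size / batch_size
= 128 / 4
= 32

32


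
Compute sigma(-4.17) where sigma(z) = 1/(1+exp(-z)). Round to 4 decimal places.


sigmoid(z) = 1 / (1 + exp(-z))
exp(-(-4.17)) = exp(4.17) = 64.7155
1 + 64.7155 = 65.7155
1 / 65.7155 = 0.0152

0.0152


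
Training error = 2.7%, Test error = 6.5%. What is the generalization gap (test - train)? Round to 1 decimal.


Generalization gap = test_error - train_error
= 6.5 - 2.7
= 3.8%
A moderate gap.

3.8


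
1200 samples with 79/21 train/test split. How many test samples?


Train samples = 1200 * 79% = 948
Test samples = 1200 - 948
= 252

252


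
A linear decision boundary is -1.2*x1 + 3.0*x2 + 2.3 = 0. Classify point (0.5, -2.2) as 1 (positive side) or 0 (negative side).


Compute -1.2 * 0.5 + 3.0 * -2.2 + 2.3
= -0.6 + -6.6 + 2.3
= -4.9
Since -4.9 < 0, the point is on the negative side.

0


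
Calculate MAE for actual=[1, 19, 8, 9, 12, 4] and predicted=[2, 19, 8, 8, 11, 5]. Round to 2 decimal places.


Absolute errors: [1, 0, 0, 1, 1, 1]
Sum of absolute errors = 4
MAE = 4 / 6 = 0.67

0.67
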